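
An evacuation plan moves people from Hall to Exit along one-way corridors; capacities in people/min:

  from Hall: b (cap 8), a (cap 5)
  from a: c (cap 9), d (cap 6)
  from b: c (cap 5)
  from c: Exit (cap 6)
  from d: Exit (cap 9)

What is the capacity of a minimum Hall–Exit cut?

Augment Hall→a→c→Exit: bottleneck 5, flow now 5.
Augment Hall→b→c→Exit: bottleneck 1, flow now 6.
Augment Hall→b→c→a→d→Exit: bottleneck 4, flow now 10. (uses reverse residual edge)
No augmenting path remains; maximum flow = 10.
By max-flow min-cut, the minimum cut capacity equals the max flow.
In the residual graph, reachable from Hall: {Hall, b}.
Min-cut edges: Hall→a (5), b→c (5); capacity 5 + 5 = 10.

10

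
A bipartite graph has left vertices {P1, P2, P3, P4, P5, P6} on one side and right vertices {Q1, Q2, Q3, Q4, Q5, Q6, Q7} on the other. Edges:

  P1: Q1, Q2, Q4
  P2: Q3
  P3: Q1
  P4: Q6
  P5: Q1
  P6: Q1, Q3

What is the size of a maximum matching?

4

Unit-capacity flow: source→left, listed edges, right→sink; max matching = max flow.
Augmenting path P1→Q1 (+1); matched 1.
Augmenting path P2→Q3 (+1); matched 2.
Augmenting path P4→Q6 (+1); matched 3.
Augmenting path P3→Q1→P1→Q2 (+1); matched 4.
No augmenting path remains; maximum matching = 4.
König certificate: {P1, P4, Q1, Q3} is a vertex cover of size 4 (every listed pair touches it), so no matching can be larger.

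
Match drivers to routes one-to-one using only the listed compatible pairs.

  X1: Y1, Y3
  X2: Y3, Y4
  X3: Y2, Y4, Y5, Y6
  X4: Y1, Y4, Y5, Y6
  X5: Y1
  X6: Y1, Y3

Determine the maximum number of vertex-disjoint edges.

Unit-capacity flow: source→left, listed edges, right→sink; max matching = max flow.
Augmenting path X1→Y1 (+1); matched 1.
Augmenting path X2→Y3 (+1); matched 2.
Augmenting path X3→Y2 (+1); matched 3.
Augmenting path X4→Y4 (+1); matched 4.
Augmenting path X6→Y3→X2→Y4→X4→Y5 (+1); matched 5.
No augmenting path remains; maximum matching = 5.
König certificate: {X2, X3, X4, Y1, Y3} is a vertex cover of size 5 (every listed pair touches it), so no matching can be larger.

5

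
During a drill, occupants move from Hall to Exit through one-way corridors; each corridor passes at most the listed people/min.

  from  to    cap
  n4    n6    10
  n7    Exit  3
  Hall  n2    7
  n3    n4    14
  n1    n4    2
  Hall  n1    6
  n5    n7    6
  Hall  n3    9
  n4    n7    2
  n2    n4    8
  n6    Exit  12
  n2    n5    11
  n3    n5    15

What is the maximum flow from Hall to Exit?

13

Augment Hall→n1→n4→n6→Exit: bottleneck 2, flow now 2.
Augment Hall→n2→n4→n6→Exit: bottleneck 7, flow now 9.
Augment Hall→n3→n4→n6→Exit: bottleneck 1, flow now 10.
Augment Hall→n3→n4→n7→Exit: bottleneck 2, flow now 12.
Augment Hall→n3→n5→n7→Exit: bottleneck 1, flow now 13.
No augmenting path remains; maximum flow = 13.
In the residual graph, reachable from Hall: {Hall, n1, n2, n3, n4, n5, n7}.
Min-cut edges: n4→n6 (10), n7→Exit (3); capacity 10 + 3 = 13.
This cut is saturated, so no flow can exceed 13.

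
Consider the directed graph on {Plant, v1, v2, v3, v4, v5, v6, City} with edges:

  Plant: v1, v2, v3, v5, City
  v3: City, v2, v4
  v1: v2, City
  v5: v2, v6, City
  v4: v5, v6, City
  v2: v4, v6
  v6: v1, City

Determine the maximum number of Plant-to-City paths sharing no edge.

5

Assign every edge capacity 1; by Menger, the answer equals the max flow.
Path Plant→City (+1); total 1.
Path Plant→v1→City (+1); total 2.
Path Plant→v3→City (+1); total 3.
Path Plant→v5→City (+1); total 4.
Path Plant→v2→v4→City (+1); total 5.
No residual Plant→City path; max flow = 5.
Certifying cut of size 5: {Plant→City, Plant→v1, Plant→v2, Plant→v3, Plant→v5}.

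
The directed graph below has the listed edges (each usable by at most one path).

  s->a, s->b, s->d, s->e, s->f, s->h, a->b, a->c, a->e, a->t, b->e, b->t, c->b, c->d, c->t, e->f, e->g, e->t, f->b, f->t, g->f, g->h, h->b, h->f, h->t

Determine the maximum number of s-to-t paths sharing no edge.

5

Assign every edge capacity 1; by Menger, the answer equals the max flow.
Path s→a→t (+1); total 1.
Path s→b→t (+1); total 2.
Path s→e→t (+1); total 3.
Path s→f→t (+1); total 4.
Path s→h→t (+1); total 5.
No residual s→t path; max flow = 5.
Certifying cut of size 5: {s→a, s→b, s→e, s→f, s→h}.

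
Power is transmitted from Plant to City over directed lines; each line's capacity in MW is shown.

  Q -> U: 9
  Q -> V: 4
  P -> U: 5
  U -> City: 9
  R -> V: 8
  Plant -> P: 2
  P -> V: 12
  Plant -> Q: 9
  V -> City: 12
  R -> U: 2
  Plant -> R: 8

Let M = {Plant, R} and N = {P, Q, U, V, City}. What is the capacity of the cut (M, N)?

21

Edges leaving {Plant, R}: Plant→P (2), Plant→Q (9), R→U (2), R→V (8).
Cut capacity = 2 + 9 + 2 + 8 = 21.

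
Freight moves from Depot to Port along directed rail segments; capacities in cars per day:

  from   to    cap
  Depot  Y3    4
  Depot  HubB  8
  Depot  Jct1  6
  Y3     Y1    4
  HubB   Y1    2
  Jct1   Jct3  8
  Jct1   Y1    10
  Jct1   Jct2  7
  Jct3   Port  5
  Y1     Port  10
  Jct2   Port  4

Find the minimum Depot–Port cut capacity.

Augment Depot→Y3→Y1→Port: bottleneck 4, flow now 4.
Augment Depot→HubB→Y1→Port: bottleneck 2, flow now 6.
Augment Depot→Jct1→Jct3→Port: bottleneck 5, flow now 11.
Augment Depot→Jct1→Y1→Port: bottleneck 1, flow now 12.
No augmenting path remains; maximum flow = 12.
By max-flow min-cut, the minimum cut capacity equals the max flow.
In the residual graph, reachable from Depot: {Depot, HubB}.
Min-cut edges: Depot→Y3 (4), Depot→Jct1 (6), HubB→Y1 (2); capacity 4 + 6 + 2 = 12.

12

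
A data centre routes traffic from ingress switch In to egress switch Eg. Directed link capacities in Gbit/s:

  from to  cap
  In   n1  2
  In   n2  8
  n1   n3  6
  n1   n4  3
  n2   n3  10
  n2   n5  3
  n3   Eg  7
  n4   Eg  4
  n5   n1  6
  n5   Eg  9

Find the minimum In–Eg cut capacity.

10

Augment In→n1→n3→Eg: bottleneck 2, flow now 2.
Augment In→n2→n3→Eg: bottleneck 5, flow now 7.
Augment In→n2→n5→Eg: bottleneck 3, flow now 10.
No augmenting path remains; maximum flow = 10.
By max-flow min-cut, the minimum cut capacity equals the max flow.
In the residual graph, reachable from In: {In}.
Min-cut edges: In→n1 (2), In→n2 (8); capacity 2 + 8 = 10.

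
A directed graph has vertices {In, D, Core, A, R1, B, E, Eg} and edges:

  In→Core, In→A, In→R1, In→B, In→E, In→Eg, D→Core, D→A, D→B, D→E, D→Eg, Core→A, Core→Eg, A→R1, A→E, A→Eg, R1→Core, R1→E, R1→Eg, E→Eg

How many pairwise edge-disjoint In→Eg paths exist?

5

Assign every edge capacity 1; by Menger, the answer equals the max flow.
Path In→Eg (+1); total 1.
Path In→Core→Eg (+1); total 2.
Path In→A→Eg (+1); total 3.
Path In→R1→Eg (+1); total 4.
Path In→E→Eg (+1); total 5.
No residual In→Eg path; max flow = 5.
Certifying cut of size 5: {In→A, In→Core, In→E, In→Eg, In→R1}.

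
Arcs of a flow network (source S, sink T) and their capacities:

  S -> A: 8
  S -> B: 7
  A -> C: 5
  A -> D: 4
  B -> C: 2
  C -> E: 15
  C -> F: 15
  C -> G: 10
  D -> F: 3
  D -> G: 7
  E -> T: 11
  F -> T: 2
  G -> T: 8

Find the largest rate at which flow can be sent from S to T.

Augment S→A→C→E→T: bottleneck 5, flow now 5.
Augment S→A→D→F→T: bottleneck 2, flow now 7.
Augment S→A→D→G→T: bottleneck 1, flow now 8.
Augment S→B→C→E→T: bottleneck 2, flow now 10.
No augmenting path remains; maximum flow = 10.
In the residual graph, reachable from S: {S, B}.
Min-cut edges: S→A (8), B→C (2); capacity 8 + 2 = 10.
This cut is saturated, so no flow can exceed 10.

10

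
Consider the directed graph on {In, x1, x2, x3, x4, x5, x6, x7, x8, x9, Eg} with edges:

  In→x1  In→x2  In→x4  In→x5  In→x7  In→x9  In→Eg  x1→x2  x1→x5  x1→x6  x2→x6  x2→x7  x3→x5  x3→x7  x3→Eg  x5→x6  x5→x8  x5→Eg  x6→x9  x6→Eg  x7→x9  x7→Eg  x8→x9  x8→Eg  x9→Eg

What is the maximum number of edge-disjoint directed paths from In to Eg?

6

Assign every edge capacity 1; by Menger, the answer equals the max flow.
Augment In→Eg (+1); total 1.
Augment In→x5→Eg (+1); total 2.
Augment In→x7→Eg (+1); total 3.
Augment In→x9→Eg (+1); total 4.
Augment In→x1→x6→Eg (+1); total 5.
Augment In→x2→x6→x1→x5→x8→Eg (+1); total 6. (traverses x1→x6 backwards in the residual graph, cancelling flow on it)
After the cancellation the 6 edge-disjoint paths are: In→x1→x5→x8→Eg; In→x2→x6→Eg; In→x5→Eg; In→x7→Eg; In→x9→Eg; In→Eg.
No residual In→Eg path; max flow = 6.
Certifying cut of size 6: {In→Eg, In→x1, In→x2, In→x5, In→x7, In→x9}.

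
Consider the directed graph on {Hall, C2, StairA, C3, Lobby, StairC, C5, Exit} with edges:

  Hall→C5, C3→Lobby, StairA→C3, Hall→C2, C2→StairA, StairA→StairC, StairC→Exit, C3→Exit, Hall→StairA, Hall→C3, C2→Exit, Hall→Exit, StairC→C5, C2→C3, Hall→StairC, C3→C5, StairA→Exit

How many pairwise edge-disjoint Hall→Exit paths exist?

Assign every edge capacity 1; by Menger, the answer equals the max flow.
Path Hall→Exit (+1); total 1.
Path Hall→C2→Exit (+1); total 2.
Path Hall→StairA→Exit (+1); total 3.
Path Hall→C3→Exit (+1); total 4.
Path Hall→StairC→Exit (+1); total 5.
No residual Hall→Exit path; max flow = 5.
Certifying cut of size 5: {Hall→C2, Hall→C3, Hall→Exit, Hall→StairA, Hall→StairC}.

5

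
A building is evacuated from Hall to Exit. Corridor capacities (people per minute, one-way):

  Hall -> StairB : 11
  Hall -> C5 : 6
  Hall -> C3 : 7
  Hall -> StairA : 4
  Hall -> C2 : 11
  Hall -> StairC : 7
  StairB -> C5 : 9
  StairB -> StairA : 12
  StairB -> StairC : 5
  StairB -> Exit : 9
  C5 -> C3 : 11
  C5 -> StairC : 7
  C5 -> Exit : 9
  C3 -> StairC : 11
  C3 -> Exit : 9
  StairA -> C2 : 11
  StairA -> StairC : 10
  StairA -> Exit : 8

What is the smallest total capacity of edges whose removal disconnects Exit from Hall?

28

Augment Hall→StairB→Exit: bottleneck 9, flow now 9.
Augment Hall→C5→Exit: bottleneck 6, flow now 15.
Augment Hall→C3→Exit: bottleneck 7, flow now 22.
Augment Hall→StairA→Exit: bottleneck 4, flow now 26.
Augment Hall→StairB→C5→Exit: bottleneck 2, flow now 28.
No augmenting path remains; maximum flow = 28.
By max-flow min-cut, the minimum cut capacity equals the max flow.
In the residual graph, reachable from Hall: {Hall, C2, StairC}.
Min-cut edges: Hall→StairB (11), Hall→C5 (6), Hall→C3 (7), Hall→StairA (4); capacity 11 + 6 + 7 + 4 = 28.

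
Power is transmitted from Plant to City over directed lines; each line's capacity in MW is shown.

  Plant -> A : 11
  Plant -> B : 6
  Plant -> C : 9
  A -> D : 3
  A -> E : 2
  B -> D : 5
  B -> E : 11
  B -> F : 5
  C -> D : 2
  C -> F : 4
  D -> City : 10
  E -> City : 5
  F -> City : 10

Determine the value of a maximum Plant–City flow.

17

Augment Plant→A→D→City: bottleneck 3, flow now 3.
Augment Plant→A→E→City: bottleneck 2, flow now 5.
Augment Plant→B→D→City: bottleneck 5, flow now 10.
Augment Plant→B→E→City: bottleneck 1, flow now 11.
Augment Plant→C→D→City: bottleneck 2, flow now 13.
Augment Plant→C→F→City: bottleneck 4, flow now 17.
No augmenting path remains; maximum flow = 17.
In the residual graph, reachable from Plant: {Plant, A, C}.
Min-cut edges: Plant→B (6), A→D (3), A→E (2), C→D (2), C→F (4); capacity 6 + 3 + 2 + 2 + 4 = 17.
This cut is saturated, so no flow can exceed 17.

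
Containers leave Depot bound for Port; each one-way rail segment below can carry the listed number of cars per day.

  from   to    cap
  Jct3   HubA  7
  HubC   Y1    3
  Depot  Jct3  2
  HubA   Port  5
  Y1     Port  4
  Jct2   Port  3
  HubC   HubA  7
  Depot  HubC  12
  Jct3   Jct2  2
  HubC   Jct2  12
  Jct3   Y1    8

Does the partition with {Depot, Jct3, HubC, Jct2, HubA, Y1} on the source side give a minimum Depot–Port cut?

Yes — it is a minimum cut (capacity 12).

Given cut capacity: 3 + 5 + 4 = 12.
Augment Depot→Jct3→Jct2→Port: bottleneck 2, flow now 2.
Augment Depot→HubC→Jct2→Port: bottleneck 1, flow now 3.
Augment Depot→HubC→HubA→Port: bottleneck 5, flow now 8.
Augment Depot→HubC→Y1→Port: bottleneck 3, flow now 11.
Augment Depot→HubC→Jct2→Jct3→Y1→Port: bottleneck 1, flow now 12. (uses reverse residual edge)
No augmenting path remains; maximum flow = 12.
Cut capacity 12 equals the max flow, so it is a minimum cut.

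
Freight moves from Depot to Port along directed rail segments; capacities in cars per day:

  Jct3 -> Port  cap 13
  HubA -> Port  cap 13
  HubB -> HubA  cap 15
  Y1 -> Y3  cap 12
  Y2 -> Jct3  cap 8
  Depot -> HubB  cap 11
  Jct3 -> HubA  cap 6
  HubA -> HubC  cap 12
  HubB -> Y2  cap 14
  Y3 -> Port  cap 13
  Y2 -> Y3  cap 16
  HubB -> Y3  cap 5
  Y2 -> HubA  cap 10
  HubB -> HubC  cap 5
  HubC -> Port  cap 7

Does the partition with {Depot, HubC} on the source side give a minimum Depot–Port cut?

Given cut capacity: 11 + 7 = 18.
Augment Depot→HubB→Y3→Port: bottleneck 5, flow now 5.
Augment Depot→HubB→HubA→Port: bottleneck 6, flow now 11.
No augmenting path remains; maximum flow = 11.
In the residual graph, reachable from Depot: {Depot}.
Min-cut edges: Depot→HubB (11); capacity 11 = 11.
Cut capacity 18 exceeds the max flow 11, so it is not minimum.

No — its capacity is 18, but the minimum cut has capacity 11.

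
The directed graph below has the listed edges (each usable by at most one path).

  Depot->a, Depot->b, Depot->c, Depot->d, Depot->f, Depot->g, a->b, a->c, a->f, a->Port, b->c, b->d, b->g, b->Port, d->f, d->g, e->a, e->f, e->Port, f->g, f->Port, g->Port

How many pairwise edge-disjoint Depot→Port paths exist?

Assign every edge capacity 1; by Menger, the answer equals the max flow.
Path Depot→a→Port (+1); total 1.
Path Depot→b→Port (+1); total 2.
Path Depot→f→Port (+1); total 3.
Path Depot→g→Port (+1); total 4.
No residual Depot→Port path; max flow = 4.
Certifying cut of size 4: {Depot→a, Depot→b, f→Port, g→Port}.

4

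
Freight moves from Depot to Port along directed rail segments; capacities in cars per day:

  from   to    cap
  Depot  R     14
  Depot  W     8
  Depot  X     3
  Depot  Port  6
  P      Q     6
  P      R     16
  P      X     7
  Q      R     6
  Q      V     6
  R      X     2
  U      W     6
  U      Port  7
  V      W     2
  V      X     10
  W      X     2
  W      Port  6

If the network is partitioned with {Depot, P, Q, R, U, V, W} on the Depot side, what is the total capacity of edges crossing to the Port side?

43

Edges leaving {Depot, P, Q, R, U, V, W}: Depot→X (3), Depot→Port (6), P→X (7), R→X (2), U→Port (7), V→X (10), W→X (2), W→Port (6).
Cut capacity = 3 + 6 + 7 + 2 + 7 + 10 + 2 + 6 = 43.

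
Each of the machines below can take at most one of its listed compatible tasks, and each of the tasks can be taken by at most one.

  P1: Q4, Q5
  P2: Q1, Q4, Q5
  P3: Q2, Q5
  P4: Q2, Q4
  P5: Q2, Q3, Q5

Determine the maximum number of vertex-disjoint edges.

5

Unit-capacity flow: source→left, listed edges, right→sink; max matching = max flow.
Augmenting path P1→Q4 (+1); matched 1.
Augmenting path P2→Q1 (+1); matched 2.
Augmenting path P3→Q2 (+1); matched 3.
Augmenting path P5→Q3 (+1); matched 4.
Augmenting path P4→Q2→P3→Q5 (+1); matched 5.
No augmenting path remains; maximum matching = 5.
König certificate: {P1, P2, P3, P4, P5} is a vertex cover of size 5 (every listed pair touches it), so no matching can be larger.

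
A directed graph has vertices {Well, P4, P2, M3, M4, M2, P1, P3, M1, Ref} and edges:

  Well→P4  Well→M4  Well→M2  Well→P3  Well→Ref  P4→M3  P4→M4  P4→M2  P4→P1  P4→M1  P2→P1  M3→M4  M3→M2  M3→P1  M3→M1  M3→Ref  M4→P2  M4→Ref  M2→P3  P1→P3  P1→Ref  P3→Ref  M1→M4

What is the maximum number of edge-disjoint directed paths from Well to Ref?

4

Assign every edge capacity 1; by Menger, the answer equals the max flow.
Path Well→Ref (+1); total 1.
Path Well→M4→Ref (+1); total 2.
Path Well→P3→Ref (+1); total 3.
Path Well→P4→M3→Ref (+1); total 4.
No residual Well→Ref path; max flow = 4.
Certifying cut of size 4: {P3→Ref, Well→M4, Well→P4, Well→Ref}.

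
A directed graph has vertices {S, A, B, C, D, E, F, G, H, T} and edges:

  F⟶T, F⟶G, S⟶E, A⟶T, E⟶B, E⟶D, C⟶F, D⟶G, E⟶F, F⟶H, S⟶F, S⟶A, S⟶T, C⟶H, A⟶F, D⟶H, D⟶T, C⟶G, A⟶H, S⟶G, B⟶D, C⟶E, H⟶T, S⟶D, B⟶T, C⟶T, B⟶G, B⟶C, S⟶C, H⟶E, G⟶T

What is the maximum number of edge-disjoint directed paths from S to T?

Assign every edge capacity 1; by Menger, the answer equals the max flow.
Path S→T (+1); total 1.
Path S→A→T (+1); total 2.
Path S→C→T (+1); total 3.
Path S→D→T (+1); total 4.
Path S→F→T (+1); total 5.
Path S→G→T (+1); total 6.
Path S→E→B→T (+1); total 7.
No residual S→T path; max flow = 7.
Certifying cut of size 7: {S→A, S→C, S→D, S→E, S→F, S→G, S→T}.

7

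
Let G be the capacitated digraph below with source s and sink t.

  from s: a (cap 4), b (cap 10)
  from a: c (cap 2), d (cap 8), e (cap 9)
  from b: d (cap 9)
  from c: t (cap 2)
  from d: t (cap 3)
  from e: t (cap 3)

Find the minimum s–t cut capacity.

7

Augment s→a→c→t: bottleneck 2, flow now 2.
Augment s→a→d→t: bottleneck 2, flow now 4.
Augment s→b→d→t: bottleneck 1, flow now 5.
Augment s→b→d→a→e→t: bottleneck 2, flow now 7. (uses reverse residual edge)
No augmenting path remains; maximum flow = 7.
By max-flow min-cut, the minimum cut capacity equals the max flow.
In the residual graph, reachable from s: {s, b, d}.
Min-cut edges: s→a (4), d→t (3); capacity 4 + 3 = 7.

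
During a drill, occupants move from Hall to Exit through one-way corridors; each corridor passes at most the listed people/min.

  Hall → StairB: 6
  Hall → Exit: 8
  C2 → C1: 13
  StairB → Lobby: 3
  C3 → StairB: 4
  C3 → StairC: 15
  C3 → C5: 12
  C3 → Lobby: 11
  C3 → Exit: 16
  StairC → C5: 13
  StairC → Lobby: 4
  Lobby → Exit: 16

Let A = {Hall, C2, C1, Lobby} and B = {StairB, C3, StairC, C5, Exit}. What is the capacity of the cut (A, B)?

Edges leaving {Hall, C2, C1, Lobby}: Hall→StairB (6), Hall→Exit (8), Lobby→Exit (16).
Cut capacity = 6 + 8 + 16 = 30.

30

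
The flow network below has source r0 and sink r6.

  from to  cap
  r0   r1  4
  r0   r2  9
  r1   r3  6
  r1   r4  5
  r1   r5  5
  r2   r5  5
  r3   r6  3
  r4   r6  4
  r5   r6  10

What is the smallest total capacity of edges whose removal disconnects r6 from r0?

9

Augment r0→r1→r3→r6: bottleneck 3, flow now 3.
Augment r0→r1→r4→r6: bottleneck 1, flow now 4.
Augment r0→r2→r5→r6: bottleneck 5, flow now 9.
No augmenting path remains; maximum flow = 9.
By max-flow min-cut, the minimum cut capacity equals the max flow.
In the residual graph, reachable from r0: {r0, r2}.
Min-cut edges: r0→r1 (4), r2→r5 (5); capacity 4 + 5 = 9.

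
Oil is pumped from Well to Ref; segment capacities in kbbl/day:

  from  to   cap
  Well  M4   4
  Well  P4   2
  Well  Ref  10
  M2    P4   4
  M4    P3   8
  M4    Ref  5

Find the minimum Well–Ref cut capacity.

14

Augment Well→Ref: bottleneck 10, flow now 10.
Augment Well→M4→Ref: bottleneck 4, flow now 14.
No augmenting path remains; maximum flow = 14.
By max-flow min-cut, the minimum cut capacity equals the max flow.
In the residual graph, reachable from Well: {Well, P4}.
Min-cut edges: Well→M4 (4), Well→Ref (10); capacity 4 + 10 = 14.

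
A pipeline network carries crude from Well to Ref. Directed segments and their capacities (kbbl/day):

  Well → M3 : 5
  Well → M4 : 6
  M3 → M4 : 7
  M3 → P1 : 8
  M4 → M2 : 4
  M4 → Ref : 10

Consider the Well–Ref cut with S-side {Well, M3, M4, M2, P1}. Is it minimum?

Yes — it is a minimum cut (capacity 10).

Given cut capacity: 10 = 10.
Augment Well→M4→Ref: bottleneck 6, flow now 6.
Augment Well→M3→M4→Ref: bottleneck 4, flow now 10.
No augmenting path remains; maximum flow = 10.
Cut capacity 10 equals the max flow, so it is a minimum cut.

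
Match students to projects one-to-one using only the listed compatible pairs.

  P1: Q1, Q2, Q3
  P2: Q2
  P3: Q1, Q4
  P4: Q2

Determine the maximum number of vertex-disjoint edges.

3

Unit-capacity flow: source→left, listed edges, right→sink; max matching = max flow.
Augmenting path P1→Q1 (+1); matched 1.
Augmenting path P2→Q2 (+1); matched 2.
Augmenting path P3→Q4 (+1); matched 3.
No augmenting path remains; maximum matching = 3.
König certificate: {P1, P3, Q2} is a vertex cover of size 3 (every listed pair touches it), so no matching can be larger.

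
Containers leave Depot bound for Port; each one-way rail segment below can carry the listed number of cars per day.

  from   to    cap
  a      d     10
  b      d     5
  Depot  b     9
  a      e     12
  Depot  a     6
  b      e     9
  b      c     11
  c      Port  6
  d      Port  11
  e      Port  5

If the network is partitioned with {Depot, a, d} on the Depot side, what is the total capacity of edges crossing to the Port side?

32

Edges leaving {Depot, a, d}: Depot→b (9), a→e (12), d→Port (11).
Cut capacity = 9 + 12 + 11 = 32.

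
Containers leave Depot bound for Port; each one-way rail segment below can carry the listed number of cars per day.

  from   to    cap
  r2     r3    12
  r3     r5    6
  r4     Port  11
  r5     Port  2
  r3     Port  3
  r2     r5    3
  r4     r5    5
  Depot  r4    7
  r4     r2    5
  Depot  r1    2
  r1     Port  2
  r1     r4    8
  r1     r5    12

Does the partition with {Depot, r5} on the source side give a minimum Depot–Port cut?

Given cut capacity: 2 + 7 + 2 = 11.
Augment Depot→r1→Port: bottleneck 2, flow now 2.
Augment Depot→r4→Port: bottleneck 7, flow now 9.
No augmenting path remains; maximum flow = 9.
In the residual graph, reachable from Depot: {Depot}.
Min-cut edges: Depot→r1 (2), Depot→r4 (7); capacity 2 + 7 = 9.
Cut capacity 11 exceeds the max flow 9, so it is not minimum.

No — its capacity is 11, but the minimum cut has capacity 9.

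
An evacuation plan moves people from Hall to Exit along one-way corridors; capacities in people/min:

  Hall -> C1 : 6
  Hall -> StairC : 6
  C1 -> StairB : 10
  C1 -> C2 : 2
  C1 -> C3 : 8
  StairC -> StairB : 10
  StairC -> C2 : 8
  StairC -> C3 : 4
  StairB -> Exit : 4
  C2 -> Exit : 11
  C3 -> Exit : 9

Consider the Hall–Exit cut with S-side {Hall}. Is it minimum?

Yes — it is a minimum cut (capacity 12).

Given cut capacity: 6 + 6 = 12.
Augment Hall→C1→StairB→Exit: bottleneck 4, flow now 4.
Augment Hall→C1→C2→Exit: bottleneck 2, flow now 6.
Augment Hall→StairC→C2→Exit: bottleneck 6, flow now 12.
No augmenting path remains; maximum flow = 12.
Cut capacity 12 equals the max flow, so it is a minimum cut.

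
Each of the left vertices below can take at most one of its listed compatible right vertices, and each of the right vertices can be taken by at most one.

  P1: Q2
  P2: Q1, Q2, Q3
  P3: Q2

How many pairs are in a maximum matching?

Unit-capacity flow: source→left, listed edges, right→sink; max matching = max flow.
Augmenting path P1→Q2 (+1); matched 1.
Augmenting path P2→Q1 (+1); matched 2.
No augmenting path remains; maximum matching = 2.
König certificate: {P2, Q2} is a vertex cover of size 2 (every listed pair touches it), so no matching can be larger.

2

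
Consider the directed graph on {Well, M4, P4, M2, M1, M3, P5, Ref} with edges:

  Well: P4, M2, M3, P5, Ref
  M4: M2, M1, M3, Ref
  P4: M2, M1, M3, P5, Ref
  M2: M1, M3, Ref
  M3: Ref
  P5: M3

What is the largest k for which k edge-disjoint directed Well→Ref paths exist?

Assign every edge capacity 1; by Menger, the answer equals the max flow.
Path Well→Ref (+1); total 1.
Path Well→P4→Ref (+1); total 2.
Path Well→M2→Ref (+1); total 3.
Path Well→M3→Ref (+1); total 4.
No residual Well→Ref path; max flow = 4.
Certifying cut of size 4: {M3→Ref, Well→M2, Well→P4, Well→Ref}.

4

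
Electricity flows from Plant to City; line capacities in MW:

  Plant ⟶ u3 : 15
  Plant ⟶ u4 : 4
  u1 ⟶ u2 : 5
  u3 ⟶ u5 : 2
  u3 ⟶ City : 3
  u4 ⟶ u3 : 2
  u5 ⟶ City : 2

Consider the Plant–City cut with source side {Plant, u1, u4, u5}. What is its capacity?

Edges leaving {Plant, u1, u4, u5}: Plant→u3 (15), u1→u2 (5), u4→u3 (2), u5→City (2).
Cut capacity = 15 + 5 + 2 + 2 = 24.

24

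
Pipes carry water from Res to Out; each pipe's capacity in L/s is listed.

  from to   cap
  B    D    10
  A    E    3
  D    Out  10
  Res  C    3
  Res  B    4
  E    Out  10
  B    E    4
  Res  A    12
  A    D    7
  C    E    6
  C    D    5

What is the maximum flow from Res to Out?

17

Augment Res→A→D→Out: bottleneck 7, flow now 7.
Augment Res→A→E→Out: bottleneck 3, flow now 10.
Augment Res→B→D→Out: bottleneck 3, flow now 13.
Augment Res→B→E→Out: bottleneck 1, flow now 14.
Augment Res→C→E→Out: bottleneck 3, flow now 17.
No augmenting path remains; maximum flow = 17.
In the residual graph, reachable from Res: {Res, A}.
Min-cut edges: Res→B (4), Res→C (3), A→D (7), A→E (3); capacity 4 + 3 + 7 + 3 = 17.
This cut is saturated, so no flow can exceed 17.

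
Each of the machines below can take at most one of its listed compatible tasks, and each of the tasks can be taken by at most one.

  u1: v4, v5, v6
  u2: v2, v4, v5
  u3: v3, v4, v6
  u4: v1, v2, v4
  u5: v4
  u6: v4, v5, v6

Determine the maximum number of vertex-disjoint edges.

6

Unit-capacity flow: source→left, listed edges, right→sink; max matching = max flow.
Augmenting path u1→v4 (+1); matched 1.
Augmenting path u2→v2 (+1); matched 2.
Augmenting path u3→v3 (+1); matched 3.
Augmenting path u4→v1 (+1); matched 4.
Augmenting path u6→v5 (+1); matched 5.
Augmenting path u5→v4→u1→v6 (+1); matched 6.
No augmenting path remains; maximum matching = 6.
König certificate: {u1, u2, u3, u4, u5, u6} is a vertex cover of size 6 (every listed pair touches it), so no matching can be larger.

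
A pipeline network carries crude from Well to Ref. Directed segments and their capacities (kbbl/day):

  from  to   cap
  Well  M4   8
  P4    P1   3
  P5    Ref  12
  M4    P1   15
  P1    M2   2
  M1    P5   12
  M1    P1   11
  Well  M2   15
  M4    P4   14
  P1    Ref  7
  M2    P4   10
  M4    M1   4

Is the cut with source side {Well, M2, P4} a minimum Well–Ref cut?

Yes — it is a minimum cut (capacity 11).

Given cut capacity: 8 + 3 = 11.
Augment Well→M4→P1→Ref: bottleneck 7, flow now 7.
Augment Well→M4→M1→P5→Ref: bottleneck 1, flow now 8.
Augment Well→M2→P4→P1→M4→M1→P5→Ref: bottleneck 3, flow now 11. (uses reverse residual edge)
No augmenting path remains; maximum flow = 11.
Cut capacity 11 equals the max flow, so it is a minimum cut.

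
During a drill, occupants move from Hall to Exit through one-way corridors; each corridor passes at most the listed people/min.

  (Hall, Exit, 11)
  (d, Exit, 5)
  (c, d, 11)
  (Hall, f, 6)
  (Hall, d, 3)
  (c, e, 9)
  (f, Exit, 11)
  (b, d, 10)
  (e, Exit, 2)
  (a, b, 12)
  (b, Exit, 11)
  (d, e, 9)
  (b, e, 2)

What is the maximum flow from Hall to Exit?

Augment Hall→Exit: bottleneck 11, flow now 11.
Augment Hall→d→Exit: bottleneck 3, flow now 14.
Augment Hall→f→Exit: bottleneck 6, flow now 20.
No augmenting path remains; maximum flow = 20.
In the residual graph, reachable from Hall: {Hall}.
Min-cut edges: Hall→d (3), Hall→f (6), Hall→Exit (11); capacity 3 + 6 + 11 = 20.
This cut is saturated, so no flow can exceed 20.

20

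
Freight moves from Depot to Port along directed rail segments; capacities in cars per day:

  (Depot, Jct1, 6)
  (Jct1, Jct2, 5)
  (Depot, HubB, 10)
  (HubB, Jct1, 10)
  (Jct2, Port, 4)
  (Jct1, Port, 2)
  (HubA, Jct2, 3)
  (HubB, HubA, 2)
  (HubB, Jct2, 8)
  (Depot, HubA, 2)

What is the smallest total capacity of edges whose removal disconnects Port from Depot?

6

Augment Depot→Jct1→Port: bottleneck 2, flow now 2.
Augment Depot→HubB→Jct2→Port: bottleneck 4, flow now 6.
No augmenting path remains; maximum flow = 6.
By max-flow min-cut, the minimum cut capacity equals the max flow.
In the residual graph, reachable from Depot: {Depot, HubB, Jct1, HubA, Jct2}.
Min-cut edges: Jct1→Port (2), Jct2→Port (4); capacity 2 + 4 = 6.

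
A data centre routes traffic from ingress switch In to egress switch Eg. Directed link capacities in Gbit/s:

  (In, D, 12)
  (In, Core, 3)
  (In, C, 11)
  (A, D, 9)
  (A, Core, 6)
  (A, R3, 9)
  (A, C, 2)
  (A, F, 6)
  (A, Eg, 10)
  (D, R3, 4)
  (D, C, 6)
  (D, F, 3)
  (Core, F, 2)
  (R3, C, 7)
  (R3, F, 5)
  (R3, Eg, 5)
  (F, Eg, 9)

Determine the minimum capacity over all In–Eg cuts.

Augment In→D→R3→Eg: bottleneck 4, flow now 4.
Augment In→D→F→Eg: bottleneck 3, flow now 7.
Augment In→Core→F→Eg: bottleneck 2, flow now 9.
No augmenting path remains; maximum flow = 9.
By max-flow min-cut, the minimum cut capacity equals the max flow.
In the residual graph, reachable from In: {In, D, Core, C}.
Min-cut edges: D→R3 (4), D→F (3), Core→F (2); capacity 4 + 3 + 2 = 9.

9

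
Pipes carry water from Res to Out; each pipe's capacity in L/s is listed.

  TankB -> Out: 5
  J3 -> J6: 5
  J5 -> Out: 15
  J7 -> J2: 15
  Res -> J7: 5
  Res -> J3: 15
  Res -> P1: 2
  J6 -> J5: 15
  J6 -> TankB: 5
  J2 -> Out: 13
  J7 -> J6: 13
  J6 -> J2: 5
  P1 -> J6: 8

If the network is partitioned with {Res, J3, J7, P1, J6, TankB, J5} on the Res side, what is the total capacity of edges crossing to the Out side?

40

Edges leaving {Res, J3, J7, P1, J6, TankB, J5}: J7→J2 (15), J6→J2 (5), TankB→Out (5), J5→Out (15).
Cut capacity = 15 + 5 + 5 + 15 = 40.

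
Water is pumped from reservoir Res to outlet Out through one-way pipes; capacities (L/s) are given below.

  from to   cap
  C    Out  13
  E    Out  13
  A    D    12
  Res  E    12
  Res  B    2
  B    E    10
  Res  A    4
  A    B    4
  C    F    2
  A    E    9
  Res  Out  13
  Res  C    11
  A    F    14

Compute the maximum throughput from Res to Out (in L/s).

Augment Res→Out: bottleneck 13, flow now 13.
Augment Res→C→Out: bottleneck 11, flow now 24.
Augment Res→E→Out: bottleneck 12, flow now 36.
Augment Res→A→E→Out: bottleneck 1, flow now 37.
No augmenting path remains; maximum flow = 37.
In the residual graph, reachable from Res: {Res, A, B, D, E, F}.
Min-cut edges: Res→C (11), Res→Out (13), E→Out (13); capacity 11 + 13 + 13 = 37.
This cut is saturated, so no flow can exceed 37.

37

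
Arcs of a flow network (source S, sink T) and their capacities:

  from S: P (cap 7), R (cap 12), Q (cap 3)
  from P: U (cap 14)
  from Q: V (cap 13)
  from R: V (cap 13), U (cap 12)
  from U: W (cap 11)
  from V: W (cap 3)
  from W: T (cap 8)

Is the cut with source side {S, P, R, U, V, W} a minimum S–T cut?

Given cut capacity: 3 + 8 = 11.
Augment S→P→U→W→T: bottleneck 7, flow now 7.
Augment S→Q→V→W→T: bottleneck 1, flow now 8.
No augmenting path remains; maximum flow = 8.
In the residual graph, reachable from S: {S, P, Q, R, U, V, W}.
Min-cut edges: W→T (8); capacity 8 = 8.
Cut capacity 11 exceeds the max flow 8, so it is not minimum.

No — its capacity is 11, but the minimum cut has capacity 8.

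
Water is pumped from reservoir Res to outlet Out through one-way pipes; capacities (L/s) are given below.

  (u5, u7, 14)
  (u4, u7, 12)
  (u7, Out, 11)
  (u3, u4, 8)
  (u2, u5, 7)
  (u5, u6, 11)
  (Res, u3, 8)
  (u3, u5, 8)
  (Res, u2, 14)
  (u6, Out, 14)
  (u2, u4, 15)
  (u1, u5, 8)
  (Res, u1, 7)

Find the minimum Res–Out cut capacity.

Augment Res→u1→u5→u6→Out: bottleneck 7, flow now 7.
Augment Res→u2→u4→u7→Out: bottleneck 11, flow now 18.
Augment Res→u2→u5→u6→Out: bottleneck 3, flow now 21.
Augment Res→u3→u5→u6→Out: bottleneck 1, flow now 22.
No augmenting path remains; maximum flow = 22.
By max-flow min-cut, the minimum cut capacity equals the max flow.
In the residual graph, reachable from Res: {Res, u1, u2, u3, u4, u5, u7}.
Min-cut edges: u5→u6 (11), u7→Out (11); capacity 11 + 11 = 22.

22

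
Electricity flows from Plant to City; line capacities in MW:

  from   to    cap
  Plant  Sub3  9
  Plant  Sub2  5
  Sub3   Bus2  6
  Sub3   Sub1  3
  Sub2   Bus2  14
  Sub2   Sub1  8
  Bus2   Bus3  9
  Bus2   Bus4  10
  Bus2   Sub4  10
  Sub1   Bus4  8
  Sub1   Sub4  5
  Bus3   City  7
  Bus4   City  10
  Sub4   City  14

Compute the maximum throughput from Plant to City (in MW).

14

Augment Plant→Sub3→Bus2→Bus3→City: bottleneck 6, flow now 6.
Augment Plant→Sub3→Sub1→Bus4→City: bottleneck 3, flow now 9.
Augment Plant→Sub2→Bus2→Bus3→City: bottleneck 1, flow now 10.
Augment Plant→Sub2→Bus2→Bus4→City: bottleneck 4, flow now 14.
No augmenting path remains; maximum flow = 14.
In the residual graph, reachable from Plant: {Plant}.
Min-cut edges: Plant→Sub3 (9), Plant→Sub2 (5); capacity 9 + 5 = 14.
This cut is saturated, so no flow can exceed 14.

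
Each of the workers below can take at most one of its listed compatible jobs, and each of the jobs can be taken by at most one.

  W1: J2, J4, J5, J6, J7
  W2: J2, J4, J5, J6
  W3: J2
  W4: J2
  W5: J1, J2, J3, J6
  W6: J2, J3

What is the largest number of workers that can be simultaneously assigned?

Unit-capacity flow: source→left, listed edges, right→sink; max matching = max flow.
Augmenting path W1→J2 (+1); matched 1.
Augmenting path W2→J4 (+1); matched 2.
Augmenting path W5→J1 (+1); matched 3.
Augmenting path W6→J3 (+1); matched 4.
Augmenting path W3→J2→W1→J5 (+1); matched 5.
No augmenting path remains; maximum matching = 5.
König certificate: {W1, W2, W5, W6, J2} is a vertex cover of size 5 (every listed pair touches it), so no matching can be larger.

5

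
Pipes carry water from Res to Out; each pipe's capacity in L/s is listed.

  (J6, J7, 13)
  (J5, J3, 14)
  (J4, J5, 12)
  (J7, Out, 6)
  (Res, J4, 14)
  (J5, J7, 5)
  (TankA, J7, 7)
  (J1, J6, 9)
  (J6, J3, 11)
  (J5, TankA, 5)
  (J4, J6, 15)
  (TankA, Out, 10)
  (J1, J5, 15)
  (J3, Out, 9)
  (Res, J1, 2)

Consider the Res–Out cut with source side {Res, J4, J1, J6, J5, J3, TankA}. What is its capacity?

Edges leaving {Res, J4, J1, J6, J5, J3, TankA}: J6→J7 (13), J5→J7 (5), J3→Out (9), TankA→J7 (7), TankA→Out (10).
Cut capacity = 13 + 5 + 9 + 7 + 10 = 44.

44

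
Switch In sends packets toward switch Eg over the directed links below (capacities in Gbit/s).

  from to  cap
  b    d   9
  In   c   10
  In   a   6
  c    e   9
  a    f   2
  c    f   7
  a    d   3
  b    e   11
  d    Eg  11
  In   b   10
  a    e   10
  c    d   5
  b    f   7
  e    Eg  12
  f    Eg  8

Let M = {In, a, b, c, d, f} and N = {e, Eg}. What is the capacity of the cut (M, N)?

Edges leaving {In, a, b, c, d, f}: a→e (10), b→e (11), c→e (9), d→Eg (11), f→Eg (8).
Cut capacity = 10 + 11 + 9 + 11 + 8 = 49.

49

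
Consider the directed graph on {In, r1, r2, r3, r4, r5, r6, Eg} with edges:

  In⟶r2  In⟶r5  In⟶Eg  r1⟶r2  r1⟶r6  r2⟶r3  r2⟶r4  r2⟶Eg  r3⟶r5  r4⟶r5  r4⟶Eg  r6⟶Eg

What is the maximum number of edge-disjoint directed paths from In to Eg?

2

Assign every edge capacity 1; by Menger, the answer equals the max flow.
Path In→Eg (+1); total 1.
Path In→r2→Eg (+1); total 2.
No residual In→Eg path; max flow = 2.
Certifying cut of size 2: {In→Eg, In→r2}.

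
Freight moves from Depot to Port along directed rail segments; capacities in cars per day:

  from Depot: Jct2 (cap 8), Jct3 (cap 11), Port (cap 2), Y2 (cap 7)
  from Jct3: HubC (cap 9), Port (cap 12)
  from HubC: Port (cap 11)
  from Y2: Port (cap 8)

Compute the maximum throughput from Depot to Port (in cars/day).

20

Augment Depot→Port: bottleneck 2, flow now 2.
Augment Depot→Jct3→Port: bottleneck 11, flow now 13.
Augment Depot→Y2→Port: bottleneck 7, flow now 20.
No augmenting path remains; maximum flow = 20.
In the residual graph, reachable from Depot: {Depot, Jct2}.
Min-cut edges: Depot→Jct3 (11), Depot→Y2 (7), Depot→Port (2); capacity 11 + 7 + 2 = 20.
This cut is saturated, so no flow can exceed 20.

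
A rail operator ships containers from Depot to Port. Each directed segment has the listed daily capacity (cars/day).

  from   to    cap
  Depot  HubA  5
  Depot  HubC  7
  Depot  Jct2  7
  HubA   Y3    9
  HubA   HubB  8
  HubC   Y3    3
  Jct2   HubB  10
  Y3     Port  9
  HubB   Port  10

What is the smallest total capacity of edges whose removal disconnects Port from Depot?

Augment Depot→HubA→Y3→Port: bottleneck 5, flow now 5.
Augment Depot→HubC→Y3→Port: bottleneck 3, flow now 8.
Augment Depot→Jct2→HubB→Port: bottleneck 7, flow now 15.
No augmenting path remains; maximum flow = 15.
By max-flow min-cut, the minimum cut capacity equals the max flow.
In the residual graph, reachable from Depot: {Depot, HubC}.
Min-cut edges: Depot→HubA (5), Depot→Jct2 (7), HubC→Y3 (3); capacity 5 + 7 + 3 = 15.

15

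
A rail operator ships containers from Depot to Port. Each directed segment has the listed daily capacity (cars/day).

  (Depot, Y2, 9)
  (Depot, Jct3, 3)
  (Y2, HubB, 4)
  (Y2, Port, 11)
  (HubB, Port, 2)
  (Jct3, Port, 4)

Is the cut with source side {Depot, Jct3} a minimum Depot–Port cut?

Given cut capacity: 9 + 4 = 13.
Augment Depot→Y2→Port: bottleneck 9, flow now 9.
Augment Depot→Jct3→Port: bottleneck 3, flow now 12.
No augmenting path remains; maximum flow = 12.
In the residual graph, reachable from Depot: {Depot}.
Min-cut edges: Depot→Y2 (9), Depot→Jct3 (3); capacity 9 + 3 = 12.
Cut capacity 13 exceeds the max flow 12, so it is not minimum.

No — its capacity is 13, but the minimum cut has capacity 12.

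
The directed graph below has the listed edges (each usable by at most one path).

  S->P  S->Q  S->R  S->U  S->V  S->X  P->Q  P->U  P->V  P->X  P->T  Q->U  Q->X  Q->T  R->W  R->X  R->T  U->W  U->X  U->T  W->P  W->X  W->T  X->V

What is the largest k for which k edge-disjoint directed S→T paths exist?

4

Assign every edge capacity 1; by Menger, the answer equals the max flow.
Path S→P→T (+1); total 1.
Path S→Q→T (+1); total 2.
Path S→R→T (+1); total 3.
Path S→U→T (+1); total 4.
No residual S→T path; max flow = 4.
Certifying cut of size 4: {S→P, S→Q, S→R, S→U}.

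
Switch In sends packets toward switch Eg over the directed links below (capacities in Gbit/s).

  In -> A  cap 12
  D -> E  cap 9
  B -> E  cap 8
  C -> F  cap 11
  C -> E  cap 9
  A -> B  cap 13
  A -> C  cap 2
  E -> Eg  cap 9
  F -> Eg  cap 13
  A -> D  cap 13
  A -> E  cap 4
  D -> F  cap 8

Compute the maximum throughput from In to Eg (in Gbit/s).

Augment In→A→E→Eg: bottleneck 4, flow now 4.
Augment In→A→B→E→Eg: bottleneck 5, flow now 9.
Augment In→A→C→F→Eg: bottleneck 2, flow now 11.
Augment In→A→D→F→Eg: bottleneck 1, flow now 12.
No augmenting path remains; maximum flow = 12.
In the residual graph, reachable from In: {In}.
Min-cut edges: In→A (12); capacity 12 = 12.
This cut is saturated, so no flow can exceed 12.

12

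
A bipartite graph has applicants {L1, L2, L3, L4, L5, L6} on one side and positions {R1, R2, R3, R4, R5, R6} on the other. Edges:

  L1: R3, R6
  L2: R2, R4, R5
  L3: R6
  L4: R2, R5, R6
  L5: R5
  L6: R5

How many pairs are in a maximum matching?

5

Unit-capacity flow: source→left, listed edges, right→sink; max matching = max flow.
Augmenting path L1→R3 (+1); matched 1.
Augmenting path L2→R2 (+1); matched 2.
Augmenting path L3→R6 (+1); matched 3.
Augmenting path L4→R5 (+1); matched 4.
Augmenting path L5→R5→L4→R2→L2→R4 (+1); matched 5.
No augmenting path remains; maximum matching = 5.
König certificate: {L1, L2, L3, L4, R5} is a vertex cover of size 5 (every listed pair touches it), so no matching can be larger.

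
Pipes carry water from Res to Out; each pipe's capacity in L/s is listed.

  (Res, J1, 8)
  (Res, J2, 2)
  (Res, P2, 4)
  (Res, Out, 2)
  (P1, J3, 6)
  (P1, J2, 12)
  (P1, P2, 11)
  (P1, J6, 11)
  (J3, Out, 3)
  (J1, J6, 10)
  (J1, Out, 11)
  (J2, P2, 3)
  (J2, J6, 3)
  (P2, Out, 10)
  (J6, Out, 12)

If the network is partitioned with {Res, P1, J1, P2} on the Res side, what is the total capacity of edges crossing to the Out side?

Edges leaving {Res, P1, J1, P2}: Res→J2 (2), Res→Out (2), P1→J3 (6), P1→J2 (12), P1→J6 (11), J1→J6 (10), J1→Out (11), P2→Out (10).
Cut capacity = 2 + 2 + 6 + 12 + 11 + 10 + 11 + 10 = 64.

64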